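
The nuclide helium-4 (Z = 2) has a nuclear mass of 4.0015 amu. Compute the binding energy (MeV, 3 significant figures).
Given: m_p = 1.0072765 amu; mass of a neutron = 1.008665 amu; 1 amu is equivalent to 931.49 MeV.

Total constituent mass: 2 × 1.0072765 + 2 × 1.008665 = 4.0318830 amu
Δm = 4.0318830 − 4.0015 = 0.0303830 amu
Binding energy = Δm·c² = 0.0303830 × 931.49 MeV/amu = 28.3015 MeV

28.3 MeV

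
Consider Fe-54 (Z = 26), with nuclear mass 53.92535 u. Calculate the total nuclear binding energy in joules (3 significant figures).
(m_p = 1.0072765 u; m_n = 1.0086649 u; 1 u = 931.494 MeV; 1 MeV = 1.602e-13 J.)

Z = 26, so N = A − Z = 54 − 26 = 28.
Mass of separated nucleons = 26(1.0072765) + 28(1.0086649) = 26.1891890 + 28.2426172 = 54.4318062 u
The mass defect is 54.4318062 − 53.92535 = 0.5064562 u.
Binding energy = Δm·c² = 0.5064562 × 931.494 MeV/u = 471.761 MeV
In joules: 471.761 MeV × 1.602e-13 J/MeV = 7.5576e-11 J

7.56e-11 J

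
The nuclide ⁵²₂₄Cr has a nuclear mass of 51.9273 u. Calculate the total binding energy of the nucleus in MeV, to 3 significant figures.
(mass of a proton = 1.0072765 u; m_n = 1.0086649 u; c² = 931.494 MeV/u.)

456 MeV

Mass of separated nucleons = 24(1.0072765) + 28(1.0086649) = 24.1746360 + 28.2426172 = 52.4172532 u
Δm = 52.4172532 − 51.9273 = 0.4899532 u
Converting to energy: 0.4899532 u × 931.494 MeV/u = 456.388 MeV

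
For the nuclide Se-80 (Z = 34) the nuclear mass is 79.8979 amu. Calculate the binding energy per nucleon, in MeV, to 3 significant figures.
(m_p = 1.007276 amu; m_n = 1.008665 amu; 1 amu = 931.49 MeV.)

8.71 MeV/nucleon

The nucleus contains 34 protons and 80 − 34 = 46 neutrons.
Total constituent mass: 34 × 1.007276 + 46 × 1.008665 = 80.645974 amu
Mass defect Δm = 80.645974 − 79.8979 = 0.748074 amu
E_B = 0.748074 × 931.49 = 696.823 MeV
BE/A = 696.823 MeV / 80 = 8.710 MeV/nucleon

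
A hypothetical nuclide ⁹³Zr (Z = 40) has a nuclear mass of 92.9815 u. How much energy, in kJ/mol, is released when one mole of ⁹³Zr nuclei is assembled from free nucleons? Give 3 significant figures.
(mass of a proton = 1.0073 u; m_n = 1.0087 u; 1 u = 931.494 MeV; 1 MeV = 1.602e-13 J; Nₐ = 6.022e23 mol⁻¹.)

6.93e+10 kJ/mol

Z = 40, so N = A − Z = 93 − 40 = 53.
Mass of separated nucleons = 40(1.0073) + 53(1.0087) = 40.2920 + 53.4611 = 93.7531 u
The mass defect is 93.7531 − 92.9815 = 0.7716 u.
E_B = 0.7716 × 931.494 = 718.741 MeV
Per nucleus in joules: 718.741 MeV × 1.602e-13 J/MeV = 1.1514e-10 J
Per mole: 1.1514e-10 J × 6.022e23 mol⁻¹ = 6.9337e+13 J/mol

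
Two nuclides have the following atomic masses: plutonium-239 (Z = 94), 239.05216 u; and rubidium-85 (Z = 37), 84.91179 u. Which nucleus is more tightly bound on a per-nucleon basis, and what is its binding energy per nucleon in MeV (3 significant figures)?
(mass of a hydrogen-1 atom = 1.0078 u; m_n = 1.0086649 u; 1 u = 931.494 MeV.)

plutonium-239: Σm = 94(1.0078) + 145(1.0086649) = 240.9896105 u; Δm = 1.9374505 u; E_B = 1804.7 MeV; E_B/A = 7.551 MeV
rubidium-85: Σm = 37(1.0078) + 48(1.0086649) = 85.7045152 u; Δm = 0.7927252 u; E_B = 738.42 MeV; E_B/A = 8.687 MeV
rubidium-85 has the higher binding energy per nucleon, so it is the more tightly bound nucleus.

rubidium-85; 8.69 MeV/nucleon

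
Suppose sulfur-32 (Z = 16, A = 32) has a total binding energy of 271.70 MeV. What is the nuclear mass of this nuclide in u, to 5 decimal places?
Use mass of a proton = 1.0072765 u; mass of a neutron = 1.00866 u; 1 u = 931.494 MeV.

Mass defect = 271.70 MeV / (931.494 MeV/u) = 0.2916820 u
Constituent mass = 16(1.0072765) + 16(1.00866) = 32.2549840 u
Nuclear mass = 32.2549840 − 0.2916820 = 31.9633020 u ≈ 31.96330 u (to 5 decimal places)

31.96330 u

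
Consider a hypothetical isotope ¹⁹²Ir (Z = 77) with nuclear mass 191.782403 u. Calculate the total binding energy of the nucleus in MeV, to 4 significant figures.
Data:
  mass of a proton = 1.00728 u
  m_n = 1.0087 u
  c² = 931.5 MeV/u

1657 MeV

Total constituent mass: 77 × 1.00728 + 115 × 1.0087 = 193.56106 u
Mass defect Δm = 193.56106 − 191.782403 = 1.778657 u
Converting to energy: 1.778657 u × 931.5 MeV/u = 1656.82 MeV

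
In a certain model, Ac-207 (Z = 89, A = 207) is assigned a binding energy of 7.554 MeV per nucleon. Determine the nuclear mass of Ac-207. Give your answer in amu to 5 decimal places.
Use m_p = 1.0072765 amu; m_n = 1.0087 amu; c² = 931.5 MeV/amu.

206.99554 amu

Total binding energy = 207 × 7.554 = 1563.678 MeV
Mass defect = 1563.678 MeV / (931.5 MeV/amu) = 1.6786667 amu
Constituent mass = 89(1.0072765) + 118(1.0087) = 208.6742085 amu
Nuclear mass = 208.6742085 − 1.6786667 = 206.9955418 amu ≈ 206.99554 amu (to 5 decimal places)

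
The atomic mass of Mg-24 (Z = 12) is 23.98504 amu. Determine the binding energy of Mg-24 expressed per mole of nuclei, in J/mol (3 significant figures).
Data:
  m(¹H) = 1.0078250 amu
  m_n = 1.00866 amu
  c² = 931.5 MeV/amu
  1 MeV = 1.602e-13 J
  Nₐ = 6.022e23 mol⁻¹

The nucleus contains 12 protons and 24 − 12 = 12 neutrons.
Mass of separated nucleons = 12(1.0078250) + 12(1.00866) = 12.0939000 + 12.10392 = 24.1978200 amu
Mass defect Δm = 24.1978200 − 23.98504 = 0.2127800 amu
E_B = 0.2127800 × 931.5 = 198.205 MeV
Per nucleus in joules: 198.205 MeV × 1.602e-13 J/MeV = 3.1752e-11 J
Per mole: 3.1752e-11 J × 6.022e23 mol⁻¹ = 1.9121e+13 J/mol

1.91e+13 J/mol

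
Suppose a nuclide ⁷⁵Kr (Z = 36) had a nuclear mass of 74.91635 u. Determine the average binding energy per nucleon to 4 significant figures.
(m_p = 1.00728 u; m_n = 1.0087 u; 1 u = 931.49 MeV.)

8.508 MeV/nucleon

Z = 36, so N = A − Z = 75 − 36 = 39.
Mass of separated nucleons = 36(1.00728) + 39(1.0087) = 36.26208 + 39.3393 = 75.60138 u
Mass defect Δm = 75.60138 − 74.91635 = 0.68503 u
Converting to energy: 0.68503 u × 931.49 MeV/u = 638.099 MeV
Dividing by A = 75 gives 8.508 MeV per nucleon.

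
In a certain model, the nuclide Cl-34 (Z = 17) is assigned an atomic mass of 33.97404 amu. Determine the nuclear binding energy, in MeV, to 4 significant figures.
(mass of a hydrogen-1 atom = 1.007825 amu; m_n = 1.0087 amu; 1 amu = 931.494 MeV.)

Mass of separated nucleons = 17(1.007825) + 17(1.0087) = 17.133025 + 17.1479 = 34.280925 amu
Mass defect Δm = 34.280925 − 33.97404 = 0.306885 amu
E_B = 0.306885 × 931.494 = 285.862 MeV

285.9 MeV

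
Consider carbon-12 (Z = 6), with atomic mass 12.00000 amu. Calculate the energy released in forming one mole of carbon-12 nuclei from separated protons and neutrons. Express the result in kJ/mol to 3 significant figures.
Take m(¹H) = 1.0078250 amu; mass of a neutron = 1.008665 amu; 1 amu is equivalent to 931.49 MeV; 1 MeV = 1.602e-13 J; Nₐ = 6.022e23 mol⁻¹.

Z = 6, so N = A − Z = 12 − 6 = 6.
Mass of separated nucleons = 6(1.0078250) + 6(1.008665) = 6.0469500 + 6.051990 = 12.0989400 amu
Δm = 12.0989400 − 12.00000 = 0.0989400 amu
Binding energy = Δm·c² = 0.0989400 × 931.49 MeV/amu = 92.1616 MeV
Per nucleus in joules: 92.1616 MeV × 1.602e-13 J/MeV = 1.4764e-11 J
Per mole: 1.4764e-11 J × 6.022e23 mol⁻¹ = 8.8909e+12 J/mol

8.89e+09 kJ/mol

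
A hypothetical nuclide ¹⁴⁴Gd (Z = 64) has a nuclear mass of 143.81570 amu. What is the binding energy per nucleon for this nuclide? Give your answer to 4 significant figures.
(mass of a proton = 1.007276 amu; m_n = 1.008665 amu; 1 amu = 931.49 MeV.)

8.688 MeV/nucleon

Σm = 64·m_p + 80·m_n = 64.465664 + 80.693200 = 145.158864 amu
Δm = 145.158864 − 143.81570 = 1.343164 amu
Binding energy = Δm·c² = 1.343164 × 931.49 MeV/amu = 1251.14 MeV
Dividing by A = 144 gives 8.688 MeV per nucleon.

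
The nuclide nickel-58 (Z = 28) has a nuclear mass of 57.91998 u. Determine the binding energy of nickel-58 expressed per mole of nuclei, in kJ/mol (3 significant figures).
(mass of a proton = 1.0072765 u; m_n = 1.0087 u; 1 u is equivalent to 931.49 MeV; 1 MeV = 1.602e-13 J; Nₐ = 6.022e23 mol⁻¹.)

4.90e+10 kJ/mol

Mass of separated nucleons = 28(1.0072765) + 30(1.0087) = 28.2037420 + 30.2610 = 58.4647420 u
Δm = 58.4647420 − 57.91998 = 0.5447620 u
E_B = 0.5447620 × 931.49 = 507.440 MeV
Per nucleus in joules: 507.440 MeV × 1.602e-13 J/MeV = 8.1292e-11 J
Per mole: 8.1292e-11 J × 6.022e23 mol⁻¹ = 4.8954e+13 J/mol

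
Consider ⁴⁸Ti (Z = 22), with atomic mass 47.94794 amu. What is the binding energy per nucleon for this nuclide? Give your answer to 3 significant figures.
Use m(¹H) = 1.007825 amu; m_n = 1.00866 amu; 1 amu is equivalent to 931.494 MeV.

8.72 MeV/nucleon

With 22 protons and 26 neutrons (A = 48):
Σm = 22·m(¹H) + 26·m_n = 22.172150 + 26.22516 = 48.397310 amu
Mass defect Δm = 48.397310 − 47.94794 = 0.449370 amu
Binding energy = Δm·c² = 0.449370 × 931.494 MeV/amu = 418.585 MeV
Per nucleon: 418.585 / 48 = 8.721 MeV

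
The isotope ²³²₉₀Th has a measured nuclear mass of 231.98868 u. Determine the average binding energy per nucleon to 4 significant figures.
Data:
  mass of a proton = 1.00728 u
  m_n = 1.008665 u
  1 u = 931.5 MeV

With 90 protons and 142 neutrons (A = 232):
Mass of separated nucleons = 90(1.00728) + 142(1.008665) = 90.65520 + 143.230430 = 233.885630 u
Δm = 233.885630 − 231.98868 = 1.896950 u
E_B = 1.896950 × 931.5 = 1767.01 MeV
Dividing by A = 232 gives 7.616 MeV per nucleon.

7.616 MeV/nucleon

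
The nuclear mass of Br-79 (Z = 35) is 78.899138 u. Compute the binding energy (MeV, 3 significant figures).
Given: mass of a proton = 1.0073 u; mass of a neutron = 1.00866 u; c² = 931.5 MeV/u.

687 MeV

The nucleus contains 35 protons and 79 − 35 = 44 neutrons.
Mass of separated nucleons = 35(1.0073) + 44(1.00866) = 35.2555 + 44.38104 = 79.63654 u
Mass defect Δm = 79.63654 − 78.899138 = 0.737402 u
Converting to energy: 0.737402 u × 931.5 MeV/u = 686.890 MeV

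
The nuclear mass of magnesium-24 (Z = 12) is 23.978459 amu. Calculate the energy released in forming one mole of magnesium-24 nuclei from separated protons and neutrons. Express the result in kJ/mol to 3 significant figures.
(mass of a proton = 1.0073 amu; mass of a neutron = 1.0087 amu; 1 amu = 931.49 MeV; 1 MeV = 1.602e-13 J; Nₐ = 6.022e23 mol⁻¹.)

The nucleus contains 12 protons and 24 − 12 = 12 neutrons.
Σm = 12·m_p + 12·m_n = 12.0876 + 12.1044 = 24.1920 amu
The mass defect is 24.1920 − 23.978459 = 0.213541 amu.
E_B = 0.213541 × 931.49 = 198.911 MeV
Per nucleus in joules: 198.911 MeV × 1.602e-13 J/MeV = 3.1866e-11 J
Per mole: 3.1866e-11 J × 6.022e23 mol⁻¹ = 1.9190e+13 J/mol

1.92e+10 kJ/mol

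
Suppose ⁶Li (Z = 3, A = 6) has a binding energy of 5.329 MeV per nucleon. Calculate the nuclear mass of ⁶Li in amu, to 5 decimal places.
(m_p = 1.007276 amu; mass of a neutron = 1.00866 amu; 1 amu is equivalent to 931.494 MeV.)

Total binding energy = 6 × 5.329 = 31.974 MeV
Mass defect = 31.974 MeV / (931.494 MeV/amu) = 0.0343255 amu
Constituent mass = 3(1.007276) + 3(1.00866) = 6.047808 amu
Nuclear mass = 6.047808 − 0.0343255 = 6.0134825 amu ≈ 6.01348 amu (to 5 decimal places)

6.01348 amu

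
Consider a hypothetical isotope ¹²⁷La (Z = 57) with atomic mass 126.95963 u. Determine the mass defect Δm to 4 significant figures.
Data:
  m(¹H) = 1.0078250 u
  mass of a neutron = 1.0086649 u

Total constituent mass: 57 × 1.0078250 + 70 × 1.0086649 = 128.0525680 u
Mass defect Δm = 128.0525680 − 126.95963 = 1.0929380 u

1.093 u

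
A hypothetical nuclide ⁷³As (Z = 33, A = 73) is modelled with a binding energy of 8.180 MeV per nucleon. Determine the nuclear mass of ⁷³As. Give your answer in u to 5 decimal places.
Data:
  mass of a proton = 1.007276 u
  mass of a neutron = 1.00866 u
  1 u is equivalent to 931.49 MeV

72.94545 u

Total binding energy = 73 × 8.180 = 597.140 MeV
Mass defect = 597.140 MeV / (931.49 MeV/u) = 0.6410589 u
Constituent mass = 33(1.007276) + 40(1.00866) = 73.586508 u
Nuclear mass = 73.586508 − 0.6410589 = 72.9454491 u ≈ 72.94545 u (to 5 decimal places)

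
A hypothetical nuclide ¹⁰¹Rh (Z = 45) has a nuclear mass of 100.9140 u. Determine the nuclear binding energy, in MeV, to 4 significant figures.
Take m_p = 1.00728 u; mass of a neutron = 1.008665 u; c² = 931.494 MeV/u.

837.3 MeV

The nucleus contains 45 protons and 101 − 45 = 56 neutrons.
Mass of separated nucleons = 45(1.00728) + 56(1.008665) = 45.32760 + 56.485240 = 101.812840 u
Δm = 101.812840 − 100.9140 = 0.898840 u
Binding energy = Δm·c² = 0.898840 × 931.494 MeV/u = 837.264 MeV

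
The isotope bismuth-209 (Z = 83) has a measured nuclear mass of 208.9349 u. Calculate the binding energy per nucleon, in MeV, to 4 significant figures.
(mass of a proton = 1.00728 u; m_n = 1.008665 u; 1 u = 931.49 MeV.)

7.849 MeV/nucleon

The nucleus contains 83 protons and 209 − 83 = 126 neutrons.
Mass of separated nucleons = 83(1.00728) + 126(1.008665) = 83.60424 + 127.091790 = 210.696030 u
Δm = 210.696030 − 208.9349 = 1.761130 u
E_B = 1.761130 × 931.49 = 1640.47 MeV
Dividing by A = 209 gives 7.849 MeV per nucleon.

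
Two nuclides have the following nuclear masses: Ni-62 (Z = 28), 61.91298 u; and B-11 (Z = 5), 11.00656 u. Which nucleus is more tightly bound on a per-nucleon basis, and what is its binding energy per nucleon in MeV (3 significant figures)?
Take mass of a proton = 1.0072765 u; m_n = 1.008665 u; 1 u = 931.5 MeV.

Ni-62: Σm = 28(1.0072765) + 34(1.008665) = 62.4983520 u; Δm = 0.5853720 u; E_B = 545.27 MeV; E_B/A = 8.7947 MeV
B-11: Σm = 5(1.0072765) + 6(1.008665) = 11.0883725 u; Δm = 0.0818125 u; E_B = 76.208 MeV; E_B/A = 6.928 MeV
Ni-62 has the higher binding energy per nucleon, so it is the more tightly bound nucleus.

Ni-62; 8.79 MeV/nucleon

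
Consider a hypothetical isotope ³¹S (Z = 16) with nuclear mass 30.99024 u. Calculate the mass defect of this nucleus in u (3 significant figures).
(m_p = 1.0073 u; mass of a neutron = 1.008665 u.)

Total constituent mass: 16 × 1.0073 + 15 × 1.008665 = 31.246775 u
Δm = 31.246775 − 30.99024 = 0.256535 u

0.257 u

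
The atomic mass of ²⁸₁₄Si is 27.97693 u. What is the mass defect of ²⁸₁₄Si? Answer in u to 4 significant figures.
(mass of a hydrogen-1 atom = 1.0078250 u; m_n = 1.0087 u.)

0.2544 u

With 14 protons and 14 neutrons (A = 28):
Mass of separated nucleons = 14(1.0078250) + 14(1.0087) = 14.1095500 + 14.1218 = 28.2313500 u
Δm = 28.2313500 − 27.97693 = 0.2544200 u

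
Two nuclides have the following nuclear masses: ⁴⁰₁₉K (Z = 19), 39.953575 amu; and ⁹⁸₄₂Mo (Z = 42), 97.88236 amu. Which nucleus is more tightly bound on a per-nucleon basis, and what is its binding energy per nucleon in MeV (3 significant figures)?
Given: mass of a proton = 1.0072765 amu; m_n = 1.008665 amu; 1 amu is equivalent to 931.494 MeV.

⁴⁰₁₉K: Σm = 19(1.0072765) + 21(1.008665) = 40.3202185 amu; Δm = 0.3666435 amu; E_B = 341.53 MeV; E_B/A = 8.538 MeV
⁹⁸₄₂Mo: Σm = 42(1.0072765) + 56(1.008665) = 98.7908530 amu; Δm = 0.9084930 amu; E_B = 846.26 MeV; E_B/A = 8.635 MeV
⁹⁸₄₂Mo has the higher binding energy per nucleon, so it is the more tightly bound nucleus.

⁹⁸₄₂Mo; 8.64 MeV/nucleon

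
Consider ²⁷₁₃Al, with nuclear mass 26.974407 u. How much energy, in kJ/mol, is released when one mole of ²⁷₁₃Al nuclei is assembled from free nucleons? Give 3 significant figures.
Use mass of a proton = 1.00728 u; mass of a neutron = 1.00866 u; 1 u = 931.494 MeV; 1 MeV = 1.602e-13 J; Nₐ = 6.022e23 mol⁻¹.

2.17e+10 kJ/mol

The nucleus contains 13 protons and 27 − 13 = 14 neutrons.
Total constituent mass: 13 × 1.00728 + 14 × 1.00866 = 27.21588 u
Δm = 27.21588 − 26.974407 = 0.241473 u
Binding energy = Δm·c² = 0.241473 × 931.494 MeV/u = 224.931 MeV
Per nucleus in joules: 224.931 MeV × 1.602e-13 J/MeV = 3.6034e-11 J
Per mole: 3.6034e-11 J × 6.022e23 mol⁻¹ = 2.1700e+13 J/mol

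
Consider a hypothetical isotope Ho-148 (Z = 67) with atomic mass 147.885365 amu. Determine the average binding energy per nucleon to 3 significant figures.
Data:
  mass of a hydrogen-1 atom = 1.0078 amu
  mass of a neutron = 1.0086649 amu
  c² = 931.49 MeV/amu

8.43 MeV/nucleon

Total constituent mass: 67 × 1.0078 + 81 × 1.0086649 = 149.2244569 amu
Δm = 149.2244569 − 147.885365 = 1.3390919 amu
Binding energy = Δm·c² = 1.3390919 × 931.49 MeV/amu = 1247.35 MeV
Per nucleon: 1247.35 / 148 = 8.428 MeV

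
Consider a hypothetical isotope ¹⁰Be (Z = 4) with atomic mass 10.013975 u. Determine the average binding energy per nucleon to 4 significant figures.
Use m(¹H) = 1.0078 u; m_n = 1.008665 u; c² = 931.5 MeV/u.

The nucleus contains 4 protons and 10 − 4 = 6 neutrons.
Σm = 4·m(¹H) + 6·m_n = 4.0312 + 6.051990 = 10.083190 u
Δm = 10.083190 − 10.013975 = 0.069215 u
Binding energy = Δm·c² = 0.069215 × 931.5 MeV/u = 64.4738 MeV
Per nucleon: 64.4738 / 10 = 6.447 MeV

6.447 MeV/nucleon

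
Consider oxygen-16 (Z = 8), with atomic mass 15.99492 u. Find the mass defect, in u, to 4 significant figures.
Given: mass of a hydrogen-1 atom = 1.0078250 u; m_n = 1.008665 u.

Z = 8, so N = A − Z = 16 − 8 = 8.
Σm = 8·m(¹H) + 8·m_n = 8.0626000 + 8.069320 = 16.1319200 u
Mass defect Δm = 16.1319200 − 15.99492 = 0.1370000 u

0.1370 u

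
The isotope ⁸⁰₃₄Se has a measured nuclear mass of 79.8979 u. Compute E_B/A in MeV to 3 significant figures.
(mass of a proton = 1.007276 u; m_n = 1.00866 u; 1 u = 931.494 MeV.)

8.71 MeV/nucleon

Z = 34, so N = A − Z = 80 − 34 = 46.
Total constituent mass: 34 × 1.007276 + 46 × 1.00866 = 80.645744 u
Mass defect Δm = 80.645744 − 79.8979 = 0.747844 u
E_B = 0.747844 × 931.494 = 696.612 MeV
Dividing by A = 80 gives 8.708 MeV per nucleon.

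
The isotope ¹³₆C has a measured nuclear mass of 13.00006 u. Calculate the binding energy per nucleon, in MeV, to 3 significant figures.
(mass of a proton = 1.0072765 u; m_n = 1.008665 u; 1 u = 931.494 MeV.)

Σm = 6·m_p + 7·m_n = 6.0436590 + 7.060655 = 13.1043140 u
The mass defect is 13.1043140 − 13.00006 = 0.1042540 u.
Converting to energy: 0.1042540 u × 931.494 MeV/u = 97.1120 MeV
BE/A = 97.1120 MeV / 13 = 7.470 MeV/nucleon

7.47 MeV/nucleon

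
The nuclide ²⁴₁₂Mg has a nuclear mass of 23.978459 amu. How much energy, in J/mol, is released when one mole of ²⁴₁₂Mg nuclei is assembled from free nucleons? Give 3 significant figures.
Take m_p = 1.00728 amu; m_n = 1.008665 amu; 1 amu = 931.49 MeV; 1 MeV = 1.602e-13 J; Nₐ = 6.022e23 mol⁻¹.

1.91e+13 J/mol

The nucleus contains 12 protons and 24 − 12 = 12 neutrons.
Total constituent mass: 12 × 1.00728 + 12 × 1.008665 = 24.191340 amu
Mass defect Δm = 24.191340 − 23.978459 = 0.212881 amu
Binding energy = Δm·c² = 0.212881 × 931.49 MeV/amu = 198.297 MeV
Per nucleus in joules: 198.297 MeV × 1.602e-13 J/MeV = 3.1767e-11 J
Per mole: 3.1767e-11 J × 6.022e23 mol⁻¹ = 1.9130e+13 J/mol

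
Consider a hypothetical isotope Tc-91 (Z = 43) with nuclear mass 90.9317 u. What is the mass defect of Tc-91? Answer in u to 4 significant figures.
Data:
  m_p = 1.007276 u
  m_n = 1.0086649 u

0.7971 u

Σm = 43·m_p + 48·m_n = 43.312868 + 48.4159152 = 91.7287832 u
The mass defect is 91.7287832 − 90.9317 = 0.7970832 u.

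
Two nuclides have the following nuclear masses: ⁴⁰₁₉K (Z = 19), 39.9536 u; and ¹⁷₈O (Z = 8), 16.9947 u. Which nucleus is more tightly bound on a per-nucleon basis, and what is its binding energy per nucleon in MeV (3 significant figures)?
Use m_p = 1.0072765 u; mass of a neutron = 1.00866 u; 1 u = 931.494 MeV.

⁴⁰₁₉K; 8.54 MeV/nucleon

⁴⁰₁₉K: Σm = 19(1.0072765) + 21(1.00866) = 40.3201135 u; Δm = 0.3665135 u; E_B = 341.41 MeV; E_B/A = 8.535 MeV
¹⁷₈O: Σm = 8(1.0072765) + 9(1.00866) = 17.1361520 u; Δm = 0.1414520 u; E_B = 131.76 MeV; E_B/A = 7.751 MeV
⁴⁰₁₉K has the higher binding energy per nucleon, so it is the more tightly bound nucleus.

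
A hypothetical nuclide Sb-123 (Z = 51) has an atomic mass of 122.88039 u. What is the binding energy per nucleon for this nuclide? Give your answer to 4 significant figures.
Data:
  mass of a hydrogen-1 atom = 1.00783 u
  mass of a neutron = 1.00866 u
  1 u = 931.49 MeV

8.652 MeV/nucleon

The nucleus contains 51 protons and 123 − 51 = 72 neutrons.
Σm = 51·m(¹H) + 72·m_n = 51.39933 + 72.62352 = 124.02285 u
Mass defect Δm = 124.02285 − 122.88039 = 1.14246 u
Converting to energy: 1.14246 u × 931.49 MeV/u = 1064.19 MeV
Dividing by A = 123 gives 8.652 MeV per nucleon.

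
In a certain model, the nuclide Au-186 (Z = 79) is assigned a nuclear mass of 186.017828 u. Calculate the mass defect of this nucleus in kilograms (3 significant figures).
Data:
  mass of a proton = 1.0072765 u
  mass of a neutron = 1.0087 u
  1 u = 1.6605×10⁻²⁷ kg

Total constituent mass: 79 × 1.0072765 + 107 × 1.0087 = 187.5057435 u
Mass defect Δm = 187.5057435 − 186.017828 = 1.4879155 u
In SI units: 1.4879155 u × 1.6605×10⁻²⁷ kg/u = 2.4707e-27 kg

2.47e-27 kg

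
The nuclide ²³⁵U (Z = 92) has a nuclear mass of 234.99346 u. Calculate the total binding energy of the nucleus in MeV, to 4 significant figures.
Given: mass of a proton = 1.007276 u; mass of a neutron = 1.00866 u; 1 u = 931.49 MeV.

1783 MeV

The nucleus contains 92 protons and 235 − 92 = 143 neutrons.
Σm = 92·m_p + 143·m_n = 92.669392 + 144.23838 = 236.907772 u
Δm = 236.907772 − 234.99346 = 1.914312 u
Converting to energy: 1.914312 u × 931.49 MeV/u = 1783.16 MeV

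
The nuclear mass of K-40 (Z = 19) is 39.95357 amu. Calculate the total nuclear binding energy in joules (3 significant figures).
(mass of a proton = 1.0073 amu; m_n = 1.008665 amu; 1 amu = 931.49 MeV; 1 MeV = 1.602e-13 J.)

Mass of separated nucleons = 19(1.0073) + 21(1.008665) = 19.1387 + 21.181965 = 40.320665 amu
Δm = 40.320665 − 39.95357 = 0.367095 amu
Binding energy = Δm·c² = 0.367095 × 931.49 MeV/amu = 341.945 MeV
In joules: 341.945 MeV × 1.602e-13 J/MeV = 5.4780e-11 J

5.48e-11 J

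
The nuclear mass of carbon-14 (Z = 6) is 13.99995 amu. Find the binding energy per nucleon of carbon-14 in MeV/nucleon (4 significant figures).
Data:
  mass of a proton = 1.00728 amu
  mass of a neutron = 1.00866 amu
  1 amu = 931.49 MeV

With 6 protons and 8 neutrons (A = 14):
Mass of separated nucleons = 6(1.00728) + 8(1.00866) = 6.04368 + 8.06928 = 14.11296 amu
Mass defect Δm = 14.11296 − 13.99995 = 0.11301 amu
Binding energy = Δm·c² = 0.11301 × 931.49 MeV/amu = 105.268 MeV
Dividing by A = 14 gives 7.519 MeV per nucleon.

7.519 MeV/nucleon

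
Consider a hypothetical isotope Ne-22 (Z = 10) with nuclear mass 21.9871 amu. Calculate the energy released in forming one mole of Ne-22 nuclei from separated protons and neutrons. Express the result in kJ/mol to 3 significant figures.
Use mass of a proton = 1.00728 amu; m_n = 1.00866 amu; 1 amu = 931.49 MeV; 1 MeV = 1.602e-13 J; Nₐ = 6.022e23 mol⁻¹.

1.70e+10 kJ/mol

The nucleus contains 10 protons and 22 − 10 = 12 neutrons.
Total constituent mass: 10 × 1.00728 + 12 × 1.00866 = 22.17672 amu
Δm = 22.17672 − 21.9871 = 0.18962 amu
E_B = 0.18962 × 931.49 = 176.629 MeV
Per nucleus in joules: 176.629 MeV × 1.602e-13 J/MeV = 2.8296e-11 J
Per mole: 2.8296e-11 J × 6.022e23 mol⁻¹ = 1.7040e+13 J/mol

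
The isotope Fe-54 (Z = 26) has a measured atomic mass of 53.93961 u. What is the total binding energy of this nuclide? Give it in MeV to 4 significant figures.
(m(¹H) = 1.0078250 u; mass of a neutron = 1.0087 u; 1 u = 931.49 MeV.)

Total constituent mass: 26 × 1.0078250 + 28 × 1.0087 = 54.4470500 u
Δm = 54.4470500 − 53.93961 = 0.5074400 u
E_B = 0.5074400 × 931.49 = 472.675 MeV

472.7 MeV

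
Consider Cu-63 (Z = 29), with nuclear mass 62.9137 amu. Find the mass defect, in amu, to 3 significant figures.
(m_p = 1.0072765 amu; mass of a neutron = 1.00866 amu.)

0.592 amu

Total constituent mass: 29 × 1.0072765 + 34 × 1.00866 = 63.5054585 amu
Mass defect Δm = 63.5054585 − 62.9137 = 0.5917585 amu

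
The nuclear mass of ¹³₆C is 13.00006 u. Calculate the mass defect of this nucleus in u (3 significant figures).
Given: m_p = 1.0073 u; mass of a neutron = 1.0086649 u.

0.104 u

With 6 protons and 7 neutrons (A = 13):
Σm = 6·m_p + 7·m_n = 6.0438 + 7.0606543 = 13.1044543 u
Mass defect Δm = 13.1044543 − 13.00006 = 0.1043943 u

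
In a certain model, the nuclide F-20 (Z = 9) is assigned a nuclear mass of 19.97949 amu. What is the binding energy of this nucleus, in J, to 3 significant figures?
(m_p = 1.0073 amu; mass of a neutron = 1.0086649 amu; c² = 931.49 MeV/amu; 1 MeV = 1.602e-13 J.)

2.71e-11 J

The nucleus contains 9 protons and 20 − 9 = 11 neutrons.
Mass of separated nucleons = 9(1.0073) + 11(1.0086649) = 9.0657 + 11.0953139 = 20.1610139 amu
The mass defect is 20.1610139 − 19.97949 = 0.1815239 amu.
E_B = 0.1815239 × 931.49 = 169.088 MeV
In joules: 169.088 MeV × 1.602e-13 J/MeV = 2.7088e-11 J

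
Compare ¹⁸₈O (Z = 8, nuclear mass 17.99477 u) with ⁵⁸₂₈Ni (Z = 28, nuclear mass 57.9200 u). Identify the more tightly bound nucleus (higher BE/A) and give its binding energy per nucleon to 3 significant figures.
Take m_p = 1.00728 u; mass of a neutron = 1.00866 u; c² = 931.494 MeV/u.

⁵⁸₂₈Ni; 8.73 MeV/nucleon

¹⁸₈O: Σm = 8(1.00728) + 10(1.00866) = 18.14484 u; Δm = 0.15007 u; E_B = 139.79 MeV; E_B/A = 7.766 MeV
⁵⁸₂₈Ni: Σm = 28(1.00728) + 30(1.00866) = 58.46364 u; Δm = 0.54364 u; E_B = 506.40 MeV; E_B/A = 8.731 MeV
⁵⁸₂₈Ni has the higher binding energy per nucleon, so it is the more tightly bound nucleus.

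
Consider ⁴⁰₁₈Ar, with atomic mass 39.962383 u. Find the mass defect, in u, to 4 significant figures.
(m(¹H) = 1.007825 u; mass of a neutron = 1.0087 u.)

Σm = 18·m(¹H) + 22·m_n = 18.140850 + 22.1914 = 40.332250 u
Mass defect Δm = 40.332250 − 39.962383 = 0.369867 u

0.3699 u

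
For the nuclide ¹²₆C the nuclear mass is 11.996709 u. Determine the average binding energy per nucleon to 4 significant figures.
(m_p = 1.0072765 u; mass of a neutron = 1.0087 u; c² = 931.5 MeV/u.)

Z = 6, so N = A − Z = 12 − 6 = 6.
Σm = 6·m_p + 6·m_n = 6.0436590 + 6.0522 = 12.0958590 u
The mass defect is 12.0958590 − 11.996709 = 0.0991500 u.
Converting to energy: 0.0991500 u × 931.5 MeV/u = 92.3582 MeV
Per nucleon: 92.3582 / 12 = 7.697 MeV

7.697 MeV/nucleon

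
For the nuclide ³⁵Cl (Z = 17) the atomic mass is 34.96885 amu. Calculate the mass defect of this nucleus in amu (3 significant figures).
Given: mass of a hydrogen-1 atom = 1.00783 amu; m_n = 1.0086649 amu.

0.320 amu

The nucleus contains 17 protons and 35 − 17 = 18 neutrons.
Mass of separated nucleons = 17(1.00783) + 18(1.0086649) = 17.13311 + 18.1559682 = 35.2890782 amu
Mass defect Δm = 35.2890782 − 34.96885 = 0.3202282 amu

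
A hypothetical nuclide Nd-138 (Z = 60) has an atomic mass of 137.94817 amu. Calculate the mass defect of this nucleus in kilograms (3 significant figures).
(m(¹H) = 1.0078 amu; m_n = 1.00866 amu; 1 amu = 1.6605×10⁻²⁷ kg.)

Mass of separated nucleons = 60(1.0078) + 78(1.00866) = 60.4680 + 78.67548 = 139.14348 amu
The mass defect is 139.14348 − 137.94817 = 1.19531 amu.
In SI units: 1.19531 amu × 1.6605×10⁻²⁷ kg/amu = 1.9848e-27 kg

1.98e-27 kg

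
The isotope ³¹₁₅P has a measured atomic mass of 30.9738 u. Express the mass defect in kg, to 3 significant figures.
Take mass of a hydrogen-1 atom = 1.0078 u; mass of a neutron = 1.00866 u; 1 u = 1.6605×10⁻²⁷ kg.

Z = 15, so N = A − Z = 31 − 15 = 16.
Total constituent mass: 15 × 1.0078 + 16 × 1.00866 = 31.25556 u
Δm = 31.25556 − 30.9738 = 0.28176 u
In SI units: 0.28176 u × 1.6605×10⁻²⁷ kg/u = 4.6786e-28 kg

4.68e-28 kg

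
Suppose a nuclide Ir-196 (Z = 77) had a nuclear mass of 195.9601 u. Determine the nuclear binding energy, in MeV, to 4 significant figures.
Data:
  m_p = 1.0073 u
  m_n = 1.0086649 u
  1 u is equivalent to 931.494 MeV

1521 MeV

Σm = 77·m_p + 119·m_n = 77.5621 + 120.0311231 = 197.5932231 u
Δm = 197.5932231 − 195.9601 = 1.6331231 u
Converting to energy: 1.6331231 u × 931.494 MeV/u = 1521.24 MeV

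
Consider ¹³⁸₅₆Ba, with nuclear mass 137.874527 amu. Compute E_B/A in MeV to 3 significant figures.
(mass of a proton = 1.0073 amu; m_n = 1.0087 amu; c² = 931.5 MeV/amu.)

Total constituent mass: 56 × 1.0073 + 82 × 1.0087 = 139.1222 amu
Δm = 139.1222 − 137.874527 = 1.247673 amu
E_B = 1.247673 × 931.5 = 1162.21 MeV
Per nucleon: 1162.21 / 138 = 8.422 MeV

8.42 MeV/nucleon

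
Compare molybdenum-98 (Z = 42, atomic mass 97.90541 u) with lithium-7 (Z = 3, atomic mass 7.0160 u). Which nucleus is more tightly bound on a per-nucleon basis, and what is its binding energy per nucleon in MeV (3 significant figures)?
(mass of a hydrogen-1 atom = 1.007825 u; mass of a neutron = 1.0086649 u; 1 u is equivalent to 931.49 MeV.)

molybdenum-98: Σm = 42(1.007825) + 56(1.0086649) = 98.8138844 u; Δm = 0.9084744 u; E_B = 846.23 MeV; E_B/A = 8.635 MeV
lithium-7: Σm = 3(1.007825) + 4(1.0086649) = 7.0581346 u; Δm = 0.0421346 u; E_B = 39.248 MeV; E_B/A = 5.607 MeV
molybdenum-98 has the higher binding energy per nucleon, so it is the more tightly bound nucleus.

molybdenum-98; 8.64 MeV/nucleon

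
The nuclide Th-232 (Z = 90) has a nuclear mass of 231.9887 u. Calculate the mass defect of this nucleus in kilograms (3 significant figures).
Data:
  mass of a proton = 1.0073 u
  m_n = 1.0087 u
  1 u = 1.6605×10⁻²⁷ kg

The nucleus contains 90 protons and 232 − 90 = 142 neutrons.
Total constituent mass: 90 × 1.0073 + 142 × 1.0087 = 233.8924 u
Mass defect Δm = 233.8924 − 231.9887 = 1.9037 u
In SI units: 1.9037 u × 1.6605×10⁻²⁷ kg/u = 3.1611e-27 kg

3.16e-27 kg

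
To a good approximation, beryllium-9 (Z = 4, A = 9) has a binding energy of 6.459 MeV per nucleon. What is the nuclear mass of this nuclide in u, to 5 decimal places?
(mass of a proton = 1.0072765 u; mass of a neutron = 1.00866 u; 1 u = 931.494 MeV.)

Total binding energy = 9 × 6.459 = 58.131 MeV
Mass defect = 58.131 MeV / (931.494 MeV/u) = 0.0624062 u
Constituent mass = 4(1.0072765) + 5(1.00866) = 9.0724060 u
Nuclear mass = 9.0724060 − 0.0624062 = 9.0099998 u ≈ 9.01000 u (to 5 decimal places)

9.01000 u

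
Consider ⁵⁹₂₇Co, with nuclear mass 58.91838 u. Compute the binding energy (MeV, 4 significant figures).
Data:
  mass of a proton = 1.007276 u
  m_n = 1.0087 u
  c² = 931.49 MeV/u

518.3 MeV

Z = 27, so N = A − Z = 59 − 27 = 32.
Σm = 27·m_p + 32·m_n = 27.196452 + 32.2784 = 59.474852 u
Mass defect Δm = 59.474852 − 58.91838 = 0.556472 u
Converting to energy: 0.556472 u × 931.49 MeV/u = 518.348 MeV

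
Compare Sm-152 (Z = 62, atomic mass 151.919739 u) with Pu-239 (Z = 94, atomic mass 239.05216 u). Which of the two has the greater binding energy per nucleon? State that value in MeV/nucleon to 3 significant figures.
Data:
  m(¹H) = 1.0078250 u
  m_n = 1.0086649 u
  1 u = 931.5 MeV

Sm-152; 8.24 MeV/nucleon

Sm-152: Σm = 62(1.0078250) + 90(1.0086649) = 153.2649910 u; Δm = 1.3452520 u; E_B = 1253.1 MeV; E_B/A = 8.244 MeV
Pu-239: Σm = 94(1.0078250) + 145(1.0086649) = 240.9919605 u; Δm = 1.9398005 u; E_B = 1806.9 MeV; E_B/A = 7.560 MeV
Sm-152 has the higher binding energy per nucleon, so it is the more tightly bound nucleus.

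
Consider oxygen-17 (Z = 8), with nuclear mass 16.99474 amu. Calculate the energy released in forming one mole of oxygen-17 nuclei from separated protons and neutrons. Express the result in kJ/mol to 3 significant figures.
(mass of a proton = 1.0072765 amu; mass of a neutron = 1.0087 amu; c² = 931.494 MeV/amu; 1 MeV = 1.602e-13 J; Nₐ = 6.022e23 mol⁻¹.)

With 8 protons and 9 neutrons (A = 17):
Total constituent mass: 8 × 1.0072765 + 9 × 1.0087 = 17.1365120 amu
Δm = 17.1365120 − 16.99474 = 0.1417720 amu
E_B = 0.1417720 × 931.494 = 132.060 MeV
Per nucleus in joules: 132.060 MeV × 1.602e-13 J/MeV = 2.1156e-11 J
Per mole: 2.1156e-11 J × 6.022e23 mol⁻¹ = 1.2740e+13 J/mol

1.27e+10 kJ/mol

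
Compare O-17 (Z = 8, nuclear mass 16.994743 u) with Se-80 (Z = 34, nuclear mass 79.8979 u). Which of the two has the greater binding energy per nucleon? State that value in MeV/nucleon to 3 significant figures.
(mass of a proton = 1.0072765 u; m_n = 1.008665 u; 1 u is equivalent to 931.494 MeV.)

Se-80; 8.71 MeV/nucleon

O-17: Σm = 8(1.0072765) + 9(1.008665) = 17.1361970 u; Δm = 0.1414540 u; E_B = 131.76 MeV; E_B/A = 7.751 MeV
Se-80: Σm = 34(1.0072765) + 46(1.008665) = 80.6459910 u; Δm = 0.7480910 u; E_B = 696.84 MeV; E_B/A = 8.711 MeV
Se-80 has the higher binding energy per nucleon, so it is the more tightly bound nucleus.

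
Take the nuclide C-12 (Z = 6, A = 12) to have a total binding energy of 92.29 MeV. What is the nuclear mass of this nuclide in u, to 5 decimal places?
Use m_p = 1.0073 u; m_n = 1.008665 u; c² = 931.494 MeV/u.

11.99671 u

Mass defect = 92.29 MeV / (931.494 MeV/u) = 0.0990774 u
Constituent mass = 6(1.0073) + 6(1.008665) = 12.095790 u
Nuclear mass = 12.095790 − 0.0990774 = 11.9967126 u ≈ 11.99671 u (to 5 decimal places)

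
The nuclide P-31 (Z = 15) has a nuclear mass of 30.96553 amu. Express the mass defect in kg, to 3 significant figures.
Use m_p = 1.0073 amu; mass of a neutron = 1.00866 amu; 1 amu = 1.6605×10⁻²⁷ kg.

Total constituent mass: 15 × 1.0073 + 16 × 1.00866 = 31.24806 amu
The mass defect is 31.24806 − 30.96553 = 0.28253 amu.
In SI units: 0.28253 amu × 1.6605×10⁻²⁷ kg/amu = 4.6914e-28 kg

4.69e-28 kg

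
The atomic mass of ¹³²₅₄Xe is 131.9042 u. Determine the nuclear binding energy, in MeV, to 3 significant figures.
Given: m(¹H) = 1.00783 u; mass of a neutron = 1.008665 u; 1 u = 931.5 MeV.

With 54 protons and 78 neutrons (A = 132):
Σm = 54·m(¹H) + 78·m_n = 54.42282 + 78.675870 = 133.098690 u
Mass defect Δm = 133.098690 − 131.9042 = 1.194490 u
Binding energy = Δm·c² = 1.194490 × 931.5 MeV/u = 1112.67 MeV

1110 MeV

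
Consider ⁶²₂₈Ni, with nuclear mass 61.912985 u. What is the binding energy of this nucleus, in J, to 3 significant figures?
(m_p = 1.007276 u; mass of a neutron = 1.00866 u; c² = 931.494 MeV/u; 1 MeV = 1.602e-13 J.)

With 28 protons and 34 neutrons (A = 62):
Total constituent mass: 28 × 1.007276 + 34 × 1.00866 = 62.498168 u
The mass defect is 62.498168 − 61.912985 = 0.585183 u.
E_B = 0.585183 × 931.494 = 545.094 MeV
In joules: 545.094 MeV × 1.602e-13 J/MeV = 8.7324e-11 J

8.73e-11 J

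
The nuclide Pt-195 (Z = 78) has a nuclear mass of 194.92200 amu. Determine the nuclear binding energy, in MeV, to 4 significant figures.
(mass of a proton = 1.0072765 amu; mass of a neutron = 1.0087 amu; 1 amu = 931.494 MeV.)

1550 MeV

With 78 protons and 117 neutrons (A = 195):
Σm = 78·m_p + 117·m_n = 78.5675670 + 118.0179 = 196.5854670 amu
The mass defect is 196.5854670 − 194.92200 = 1.6634670 amu.
Converting to energy: 1.6634670 amu × 931.494 MeV/amu = 1549.51 MeV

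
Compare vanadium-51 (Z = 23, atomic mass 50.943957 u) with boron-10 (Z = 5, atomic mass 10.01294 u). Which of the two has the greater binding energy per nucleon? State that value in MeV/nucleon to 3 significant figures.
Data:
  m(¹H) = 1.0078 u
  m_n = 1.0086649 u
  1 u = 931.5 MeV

vanadium-51; 8.73 MeV/nucleon

vanadium-51: Σm = 23(1.0078) + 28(1.0086649) = 51.4220172 u; Δm = 0.4780602 u; E_B = 445.31 MeV; E_B/A = 8.732 MeV
boron-10: Σm = 5(1.0078) + 5(1.0086649) = 10.0823245 u; Δm = 0.0693845 u; E_B = 64.632 MeV; E_B/A = 6.463 MeV
vanadium-51 has the higher binding energy per nucleon, so it is the more tightly bound nucleus.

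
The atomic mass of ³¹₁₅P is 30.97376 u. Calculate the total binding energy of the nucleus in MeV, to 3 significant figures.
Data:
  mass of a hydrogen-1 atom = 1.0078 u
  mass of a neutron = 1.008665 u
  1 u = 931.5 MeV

The nucleus contains 15 protons and 31 − 15 = 16 neutrons.
Σm = 15·m(¹H) + 16·m_n = 15.1170 + 16.138640 = 31.255640 u
The mass defect is 31.255640 − 30.97376 = 0.281880 u.
E_B = 0.281880 × 931.5 = 262.571 MeV

263 MeV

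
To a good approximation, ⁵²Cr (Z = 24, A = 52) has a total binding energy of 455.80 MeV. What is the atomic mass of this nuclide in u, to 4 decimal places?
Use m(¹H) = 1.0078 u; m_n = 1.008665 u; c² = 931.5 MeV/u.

51.9405 u

Mass defect = 455.80 MeV / (931.5 MeV/u) = 0.489318 u
Constituent mass = 24(1.0078) + 28(1.008665) = 52.429820 u
Atomic mass = 52.429820 − 0.489318 = 51.940502 u ≈ 51.9405 u (to 4 decimal places)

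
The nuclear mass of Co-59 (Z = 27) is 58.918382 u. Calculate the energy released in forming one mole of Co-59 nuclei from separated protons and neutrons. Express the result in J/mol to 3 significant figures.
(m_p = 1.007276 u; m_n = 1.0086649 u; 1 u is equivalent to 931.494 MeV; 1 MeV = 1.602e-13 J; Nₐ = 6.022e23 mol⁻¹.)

Z = 27, so N = A − Z = 59 − 27 = 32.
Mass of separated nucleons = 27(1.007276) + 32(1.0086649) = 27.196452 + 32.2772768 = 59.4737288 u
The mass defect is 59.4737288 − 58.918382 = 0.5553468 u.
E_B = 0.5553468 × 931.494 = 517.302 MeV
Per nucleus in joules: 517.302 MeV × 1.602e-13 J/MeV = 8.2872e-11 J
Per mole: 8.2872e-11 J × 6.022e23 mol⁻¹ = 4.9906e+13 J/mol

4.99e+13 J/mol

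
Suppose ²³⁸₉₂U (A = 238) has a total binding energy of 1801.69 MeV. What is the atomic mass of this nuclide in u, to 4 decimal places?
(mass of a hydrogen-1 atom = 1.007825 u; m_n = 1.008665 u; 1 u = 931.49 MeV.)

Mass defect = 1801.69 MeV / (931.49 MeV/u) = 1.934202 u
Constituent mass = 92(1.007825) + 146(1.008665) = 239.984990 u
Atomic mass = 239.984990 − 1.934202 = 238.050788 u ≈ 238.0508 u (to 4 decimal places)

238.0508 u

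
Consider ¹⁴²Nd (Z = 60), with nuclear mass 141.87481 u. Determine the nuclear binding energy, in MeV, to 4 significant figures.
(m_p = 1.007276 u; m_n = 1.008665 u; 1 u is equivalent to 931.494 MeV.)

The nucleus contains 60 protons and 142 − 60 = 82 neutrons.
Mass of separated nucleons = 60(1.007276) + 82(1.008665) = 60.436560 + 82.710530 = 143.147090 u
Mass defect Δm = 143.147090 − 141.87481 = 1.272280 u
Binding energy = Δm·c² = 1.272280 × 931.494 MeV/u = 1185.12 MeV

1185 MeV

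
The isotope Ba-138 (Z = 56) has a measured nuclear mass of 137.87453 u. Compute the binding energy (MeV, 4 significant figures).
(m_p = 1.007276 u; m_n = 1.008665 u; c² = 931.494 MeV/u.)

Z = 56, so N = A − Z = 138 − 56 = 82.
Σm = 56·m_p + 82·m_n = 56.407456 + 82.710530 = 139.117986 u
The mass defect is 139.117986 − 137.87453 = 1.243456 u.
Converting to energy: 1.243456 u × 931.494 MeV/u = 1158.27 MeV

1158 MeV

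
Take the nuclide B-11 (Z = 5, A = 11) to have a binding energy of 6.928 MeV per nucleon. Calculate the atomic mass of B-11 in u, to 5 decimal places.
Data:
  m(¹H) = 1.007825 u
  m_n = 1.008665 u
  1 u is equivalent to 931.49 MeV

Total binding energy = 11 × 6.928 = 76.208 MeV
Mass defect = 76.208 MeV / (931.49 MeV/u) = 0.0818130 u
Constituent mass = 5(1.007825) + 6(1.008665) = 11.091115 u
Atomic mass = 11.091115 − 0.0818130 = 11.0093020 u ≈ 11.00930 u (to 5 decimal places)

11.00930 u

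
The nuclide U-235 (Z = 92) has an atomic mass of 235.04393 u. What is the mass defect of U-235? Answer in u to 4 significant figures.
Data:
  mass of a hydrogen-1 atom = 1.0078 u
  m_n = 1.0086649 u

Σm = 92·m(¹H) + 143·m_n = 92.7176 + 144.2390807 = 236.9566807 u
The mass defect is 236.9566807 − 235.04393 = 1.9127507 u.

1.913 u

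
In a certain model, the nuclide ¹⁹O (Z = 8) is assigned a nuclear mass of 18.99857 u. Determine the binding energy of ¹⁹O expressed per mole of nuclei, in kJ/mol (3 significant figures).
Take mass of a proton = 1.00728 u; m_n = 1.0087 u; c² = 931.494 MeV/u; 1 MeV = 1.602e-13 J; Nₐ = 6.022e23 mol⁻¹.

The nucleus contains 8 protons and 19 − 8 = 11 neutrons.
Σm = 8·m_p + 11·m_n = 8.05824 + 11.0957 = 19.15394 u
Δm = 19.15394 − 18.99857 = 0.15537 u
Converting to energy: 0.15537 u × 931.494 MeV/u = 144.726 MeV
Per nucleus in joules: 144.726 MeV × 1.602e-13 J/MeV = 2.3185e-11 J
Per mole: 2.3185e-11 J × 6.022e23 mol⁻¹ = 1.3962e+13 J/mol

1.40e+10 kJ/mol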